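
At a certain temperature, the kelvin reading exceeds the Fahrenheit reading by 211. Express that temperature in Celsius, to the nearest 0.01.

37.69°C

Let x be the Fahrenheit reading; then the kelvin reading is 5/9·x + 255.372.
(5/9·x + 255.372) - x = 211  ⇒  (-4/9)·x = -44.3722  ⇒  x = 99.8375°F.
In Celsius: (99.8375 - 32) × 5/9 = 37.69°C.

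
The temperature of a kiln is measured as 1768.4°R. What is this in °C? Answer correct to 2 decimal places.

In Celsius: (1768.4 - 491.67) × 5/9 = 709.2944°C.

709.29°C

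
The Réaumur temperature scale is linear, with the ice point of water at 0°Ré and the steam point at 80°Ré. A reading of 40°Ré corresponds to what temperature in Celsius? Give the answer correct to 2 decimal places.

50.00°C

Linear interpolation between the fixed points: C = (40 - 0) × 100 / (80 - 0) = 50.0000°C.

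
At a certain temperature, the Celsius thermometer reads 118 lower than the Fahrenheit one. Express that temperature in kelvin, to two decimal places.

380.65 K

Let x be the Fahrenheit reading; then the Celsius reading is 5/9·x - 17.7778.
(5/9·x - 17.7778) - x = -118  ⇒  (-4/9)·x = -100.222  ⇒  x = 225.5000°F.
In Celsius: (225.5 - 32) × 5/9 = 107.5000°C.
In kelvin: 107.5000 + 273.15 = 380.65 K.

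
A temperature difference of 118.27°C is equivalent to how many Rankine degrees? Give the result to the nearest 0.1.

Only the scale ratio 1.8 matters for a change in temperature.
118.27 × 1.8 = 212.9.

212.9°R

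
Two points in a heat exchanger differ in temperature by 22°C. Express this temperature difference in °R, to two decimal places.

39.60°R

For a temperature interval the offset drops out; only the factor 1.8 applies.
22 × 1.8 = 39.60.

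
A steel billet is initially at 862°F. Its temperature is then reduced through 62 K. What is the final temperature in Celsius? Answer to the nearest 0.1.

399.1°C

Initial temperature in Celsius: (862 - 32) × 5/9 = 461.1111°C.
The 62 K change is an interval; Kelvin and Celsius degrees are the same size, so ΔC = -62°C.
Final Celsius temperature: 461.1111 - 62.0000 = 399.1111°C.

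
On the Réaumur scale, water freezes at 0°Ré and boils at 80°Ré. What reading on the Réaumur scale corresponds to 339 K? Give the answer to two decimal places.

52.68°Ré

First in Celsius: 339 - 273.15 = 65.8500°C.
Linearly onto the Réaumur scale: 0 + (65.8500 / 100) × (80 - 0) = 52.68°Ré.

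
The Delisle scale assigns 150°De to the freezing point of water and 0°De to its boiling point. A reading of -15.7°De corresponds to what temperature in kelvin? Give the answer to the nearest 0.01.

383.62 K

Linear interpolation between the fixed points: C = (-15.7 - 150) × 100 / (0 - 150) = 110.4667°C.
Then 110.4667 + 273.15 = 383.62 K.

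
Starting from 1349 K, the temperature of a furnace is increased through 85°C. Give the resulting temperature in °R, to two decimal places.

2581.20°R

Initial temperature in Celsius: 1349 - 273.15 = 1075.8500°C.
Final Celsius temperature: 1075.8500 + 85.0000 = 1160.8500°C.
In Rankine: 1160.8500 × 1.8 + 491.67 = 2581.20°R.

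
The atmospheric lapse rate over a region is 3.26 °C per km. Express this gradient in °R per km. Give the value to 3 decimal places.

5.868 °R/km

The quantity depends on a temperature interval, so only the ratio of degree sizes applies; the offset between the scales is irrelevant.
A change of 1°C is a change of 1.8°R, so 3.26 × 1.8 = 5.868.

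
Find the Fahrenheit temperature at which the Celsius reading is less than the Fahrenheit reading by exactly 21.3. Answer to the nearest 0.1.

Let F be the Fahrenheit reading. The Celsius reading is C = 5/9·F - 17.7778.
Require C - F = -21.3: (-4/9)·F - 17.7778 = -21.3.
F = (-21.3 + 17.7778) / (-4/9) = 7.9.

7.9°F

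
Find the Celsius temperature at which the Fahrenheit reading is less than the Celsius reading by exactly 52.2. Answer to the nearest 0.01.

-105.25°C

Let C be the Celsius reading. The Fahrenheit reading is F = 1.8·C + 32.
Require F - C = -52.2: (0.8)·C + 32 = -52.2.
C = (-52.2 - 32) / (0.8) = -105.25.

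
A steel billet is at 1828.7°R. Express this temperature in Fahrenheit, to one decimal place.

In Celsius: (1828.7 - 491.67) × 5/9 = 742.7944°C.
In Fahrenheit: 742.7944 × 1.8 + 32 = 1369.0°F.

1369.0°F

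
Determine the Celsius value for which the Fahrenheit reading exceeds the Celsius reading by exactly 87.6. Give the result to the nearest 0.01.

Let C be the Celsius reading. The Fahrenheit reading is F = 1.8·C + 32.
Require F - C = 87.6: (0.8)·C + 32 = 87.6.
C = (87.6 - 32) / (0.8) = 69.50.

69.50°C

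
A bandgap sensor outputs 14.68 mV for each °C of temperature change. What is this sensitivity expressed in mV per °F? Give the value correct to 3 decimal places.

8.156 mV per °F

Since only a temperature interval is involved, the additive offset between the scales drops out.
A change of 1°F is a change of 5/9°C, so per °F the value is 14.68 × 5/9 = 8.156.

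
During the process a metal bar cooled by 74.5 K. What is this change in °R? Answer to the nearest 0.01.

For a temperature interval the offset drops out; only the factor 1.8 applies.
74.5 × 1.8 = 134.10.

134.10°R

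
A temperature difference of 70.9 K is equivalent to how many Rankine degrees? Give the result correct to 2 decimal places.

An interval of 1 K corresponds to 1.8°R.
70.9 × 1.8 = 127.62.

127.62°R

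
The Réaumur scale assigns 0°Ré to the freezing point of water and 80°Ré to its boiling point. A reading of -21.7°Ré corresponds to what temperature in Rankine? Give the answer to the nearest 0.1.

442.8°R

Linear interpolation between the fixed points: C = (-21.7 - 0) × 100 / (80 - 0) = -27.1250°C.
Then -27.1250 × 1.8 + 491.67 = 442.8°R.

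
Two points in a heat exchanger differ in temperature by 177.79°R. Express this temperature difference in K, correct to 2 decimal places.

98.77 K

Only the scale ratio 5/9 matters for a change in temperature.
177.79 × 5/9 = 98.77.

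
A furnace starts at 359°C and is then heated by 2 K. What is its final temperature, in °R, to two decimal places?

The 2 K change is an interval; Kelvin and Celsius degrees are the same size, so ΔC = +2°C.
Final Celsius temperature: 359.0000 + 2.0000 = 361.0000°C.
In Rankine: 361.0000 × 1.8 + 491.67 = 1141.47°R.

1141.47°R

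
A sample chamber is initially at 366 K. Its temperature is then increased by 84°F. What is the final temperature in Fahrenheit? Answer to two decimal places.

Initial temperature in Celsius: 366 - 273.15 = 92.8500°C.
The 84°F change is an interval, so only the factor 5/9 applies: +84 × 5/9 = +46.6667°C.
Final Celsius temperature: 92.8500 + 46.6667 = 139.5167°C.
In Fahrenheit: 139.5167 × 1.8 + 32 = 283.13°F.

283.13°F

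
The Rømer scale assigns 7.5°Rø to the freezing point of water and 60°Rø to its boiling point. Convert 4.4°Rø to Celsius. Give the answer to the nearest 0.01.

-5.90°C

Linear interpolation between the fixed points: C = (4.4 - 7.5) × 100 / (60 - 7.5) = -5.9048°C.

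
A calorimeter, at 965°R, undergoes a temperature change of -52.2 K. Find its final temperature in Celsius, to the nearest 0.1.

210.8°C

Initial temperature in Celsius: (965 - 491.67) × 5/9 = 262.9611°C.
The 52.2 K change is an interval; Kelvin and Celsius degrees are the same size, so ΔC = -52.2°C.
Final Celsius temperature: 262.9611 - 52.2000 = 210.7611°C.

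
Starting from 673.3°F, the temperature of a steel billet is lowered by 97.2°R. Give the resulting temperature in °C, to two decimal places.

Initial temperature in Celsius: (673.3 - 32) × 5/9 = 356.2778°C.
The 97.2°R change is an interval, so only the factor 5/9 applies: -97.2 × 5/9 = -54.0000°C.
Final Celsius temperature: 356.2778 - 54.0000 = 302.2778°C.

302.28°C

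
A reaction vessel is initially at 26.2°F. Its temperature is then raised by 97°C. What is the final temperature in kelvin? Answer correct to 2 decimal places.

366.93 K

Initial temperature in Celsius: (26.2 - 32) × 5/9 = -3.2222°C.
Final Celsius temperature: -3.2222 + 97.0000 = 93.7778°C.
In kelvin: 93.7778 + 273.15 = 366.93 K.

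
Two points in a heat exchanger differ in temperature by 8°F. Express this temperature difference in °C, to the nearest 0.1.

4.4°C

Only the scale ratio 5/9 matters for a change in temperature.
8 × 5/9 = 4.4.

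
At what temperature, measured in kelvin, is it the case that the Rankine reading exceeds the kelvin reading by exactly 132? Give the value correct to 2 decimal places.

165.00 K

Let K be the kelvin reading. The Rankine reading is R = 1.8·K.
Require R - K = 132: (0.8)·K = 132.
K = (132) / (0.8) = 165.00.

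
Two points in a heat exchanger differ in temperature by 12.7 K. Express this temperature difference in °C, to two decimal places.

12.70°C

Kelvin and Celsius degrees are the same size, so the interval is unchanged: 12.70.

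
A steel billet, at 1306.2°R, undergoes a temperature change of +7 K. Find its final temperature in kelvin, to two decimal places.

732.67 K

Initial temperature in Celsius: (1306.2 - 491.67) × 5/9 = 452.5167°C.
The 7 K change is an interval; Kelvin and Celsius degrees are the same size, so ΔC = +7°C.
Final Celsius temperature: 452.5167 + 7.0000 = 459.5167°C.
In kelvin: 459.5167 + 273.15 = 732.67 K.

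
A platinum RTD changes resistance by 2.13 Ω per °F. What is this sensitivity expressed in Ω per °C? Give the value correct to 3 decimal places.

The quantity depends on a temperature interval, so only the ratio of degree sizes applies; the offset between the scales is irrelevant.
A change of 1°C is a change of 1.8°F, so per °C the value is 2.13 × 1.8 = 3.834.

3.834 Ω per °C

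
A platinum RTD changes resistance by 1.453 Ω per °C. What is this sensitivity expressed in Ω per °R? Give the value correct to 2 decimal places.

0.81 Ω per °R

Since only a temperature interval is involved, the additive offset between the scales drops out.
A change of 1°R is a change of 5/9°C, so per °R the value is 1.453 × 5/9 = 0.81.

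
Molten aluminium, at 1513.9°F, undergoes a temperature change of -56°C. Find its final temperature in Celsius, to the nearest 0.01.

767.28°C

Initial temperature in Celsius: (1513.9 - 32) × 5/9 = 823.2778°C.
Final Celsius temperature: 823.2778 - 56.0000 = 767.2778°C.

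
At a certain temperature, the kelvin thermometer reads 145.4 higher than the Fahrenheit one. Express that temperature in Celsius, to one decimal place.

Let x be the Fahrenheit reading; then the kelvin reading is 5/9·x + 255.372.
(5/9·x + 255.372) - x = 145.4  ⇒  (-4/9)·x = -109.972  ⇒  x = 247.4375°F.
In Celsius: (247.4375 - 32) × 5/9 = 119.7°C.

119.7°C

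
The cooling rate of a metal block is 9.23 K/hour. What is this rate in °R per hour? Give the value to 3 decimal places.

16.614 °R/hour

Since only a temperature interval is involved, the additive offset between the scales drops out.
A change of 1 K is a change of 1.8°R, so 9.23 × 1.8 = 16.614.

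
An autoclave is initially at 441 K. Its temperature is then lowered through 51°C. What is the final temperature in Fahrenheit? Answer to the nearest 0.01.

242.33°F

Initial temperature in Celsius: 441 - 273.15 = 167.8500°C.
Final Celsius temperature: 167.8500 - 51.0000 = 116.8500°C.
In Fahrenheit: 116.8500 × 1.8 + 32 = 242.33°F.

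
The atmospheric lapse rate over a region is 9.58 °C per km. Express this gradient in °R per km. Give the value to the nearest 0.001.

17.244 °R/km

The quantity depends on a temperature interval, so only the ratio of degree sizes applies; the offset between the scales is irrelevant.
A change of 1°C is a change of 1.8°R, so 9.58 × 1.8 = 17.244.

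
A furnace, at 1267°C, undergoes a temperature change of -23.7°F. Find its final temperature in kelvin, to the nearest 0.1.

1527.0 K

The 23.7°F change is an interval, so only the factor 5/9 applies: -23.7 × 5/9 = -13.1667°C.
Final Celsius temperature: 1267.0000 - 13.1667 = 1253.8333°C.
In kelvin: 1253.8333 + 273.15 = 1527.0 K.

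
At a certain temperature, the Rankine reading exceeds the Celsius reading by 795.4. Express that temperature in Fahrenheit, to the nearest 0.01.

715.39°F

Let x be the Celsius reading; then the Rankine reading is 1.8·x + 491.67.
(1.8·x + 491.67) - x = 795.4  ⇒  (0.8)·x = 303.73  ⇒  x = 379.6625°C.
In Fahrenheit: 379.6625 × 1.8 + 32 = 715.39°F.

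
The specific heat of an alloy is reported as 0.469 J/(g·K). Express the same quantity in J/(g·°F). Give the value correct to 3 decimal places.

The quantity depends on a temperature interval, so only the ratio of degree sizes applies; the offset between the scales is irrelevant.
A change of 1°F is a change of 5/9 K, so per °F the value is 0.469 × 5/9 = 0.261.

0.261 J/(g·°F)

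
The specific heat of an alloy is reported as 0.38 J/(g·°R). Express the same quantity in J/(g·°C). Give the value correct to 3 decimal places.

The quantity depends on a temperature interval, so only the ratio of degree sizes applies; the offset between the scales is irrelevant.
A change of 1°C is a change of 1.8°R, so per °C the value is 0.38 × 1.8 = 0.684.

0.684 J/(g·°C)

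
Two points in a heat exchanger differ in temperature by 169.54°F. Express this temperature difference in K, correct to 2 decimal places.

An interval of 1°F corresponds to 5/9 K.
169.54 × 5/9 = 94.19.

94.19 K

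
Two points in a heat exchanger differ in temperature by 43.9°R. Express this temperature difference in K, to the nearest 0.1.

24.4 K

Only the scale ratio 5/9 matters for a change in temperature.
43.9 × 5/9 = 24.4.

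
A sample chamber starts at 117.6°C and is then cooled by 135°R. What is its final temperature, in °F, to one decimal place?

The 135°R change is an interval, so only the factor 5/9 applies: -135 × 5/9 = -75.0000°C.
Final Celsius temperature: 117.6000 - 75.0000 = 42.6000°C.
In Fahrenheit: 42.6000 × 1.8 + 32 = 108.7°F.

108.7°F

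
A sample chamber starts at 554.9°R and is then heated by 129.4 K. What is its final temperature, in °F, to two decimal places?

Initial temperature in Celsius: (554.9 - 491.67) × 5/9 = 35.1278°C.
The 129.4 K change is an interval; Kelvin and Celsius degrees are the same size, so ΔC = +129.4°C.
Final Celsius temperature: 35.1278 + 129.4000 = 164.5278°C.
In Fahrenheit: 164.5278 × 1.8 + 32 = 328.15°F.

328.15°F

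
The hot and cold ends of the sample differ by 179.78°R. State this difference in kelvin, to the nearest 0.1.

99.9 K

For a temperature interval the offset drops out; only the factor 5/9 applies.
179.78 × 5/9 = 99.9.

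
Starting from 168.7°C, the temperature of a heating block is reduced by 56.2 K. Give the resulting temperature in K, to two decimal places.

385.65 K

The 56.2 K change is an interval; Kelvin and Celsius degrees are the same size, so ΔC = -56.2°C.
Final Celsius temperature: 168.7000 - 56.2000 = 112.5000°C.
In kelvin: 112.5000 + 273.15 = 385.65 K.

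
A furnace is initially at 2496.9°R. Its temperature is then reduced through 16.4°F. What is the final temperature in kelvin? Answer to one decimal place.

Initial temperature in Celsius: (2496.9 - 491.67) × 5/9 = 1114.0167°C.
The 16.4°F change is an interval, so only the factor 5/9 applies: -16.4 × 5/9 = -9.1111°C.
Final Celsius temperature: 1114.0167 - 9.1111 = 1104.9056°C.
In kelvin: 1104.9056 + 273.15 = 1378.1 K.

1378.1 K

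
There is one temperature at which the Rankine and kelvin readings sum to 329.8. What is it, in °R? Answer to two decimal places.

Let R be the Rankine reading. The kelvin reading is K = 5/9·R.
Require R + K = 329.8: (14/9)·R = 329.8.
R = (329.8) / (14/9) = 212.01.

212.01°R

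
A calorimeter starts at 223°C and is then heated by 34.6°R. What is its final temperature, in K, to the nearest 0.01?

515.37 K

The 34.6°R change is an interval, so only the factor 5/9 applies: +34.6 × 5/9 = +19.2222°C.
Final Celsius temperature: 223.0000 + 19.2222 = 242.2222°C.
In kelvin: 242.2222 + 273.15 = 515.37 K.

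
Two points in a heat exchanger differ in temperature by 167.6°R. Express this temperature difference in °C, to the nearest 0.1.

93.1°C

An interval of 1°R corresponds to 5/9°C.
167.6 × 5/9 = 93.1.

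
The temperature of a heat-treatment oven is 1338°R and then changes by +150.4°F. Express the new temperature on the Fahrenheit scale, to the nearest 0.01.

Initial temperature in Celsius: (1338 - 491.67) × 5/9 = 470.1833°C.
The 150.4°F change is an interval, so only the factor 5/9 applies: +150.4 × 5/9 = +83.5556°C.
Final Celsius temperature: 470.1833 + 83.5556 = 553.7389°C.
In Fahrenheit: 553.7389 × 1.8 + 32 = 1028.73°F.

1028.73°F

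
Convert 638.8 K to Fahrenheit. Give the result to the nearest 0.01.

690.17°F

In Celsius: 638.8 - 273.15 = 365.6500°C.
In Fahrenheit: 365.6500 × 1.8 + 32 = 690.17°F.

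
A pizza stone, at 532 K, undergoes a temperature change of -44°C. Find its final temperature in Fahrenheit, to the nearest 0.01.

418.73°F

Initial temperature in Celsius: 532 - 273.15 = 258.8500°C.
Final Celsius temperature: 258.8500 - 44.0000 = 214.8500°C.
In Fahrenheit: 214.8500 × 1.8 + 32 = 418.73°F.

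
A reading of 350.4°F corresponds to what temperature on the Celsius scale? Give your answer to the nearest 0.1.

176.9°C

In Celsius: (350.4 - 32) × 5/9 = 176.8889°C.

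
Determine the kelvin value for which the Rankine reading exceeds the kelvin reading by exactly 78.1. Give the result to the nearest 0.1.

97.6 K

Let K be the kelvin reading. The Rankine reading is R = 1.8·K.
Require R - K = 78.1: (0.8)·K = 78.1.
K = (78.1) / (0.8) = 97.6.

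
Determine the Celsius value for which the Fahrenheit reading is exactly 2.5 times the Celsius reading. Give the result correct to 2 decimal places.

Let C be the Celsius reading. The Fahrenheit reading is F = 1.8·C + 32.
Require F = 2.5·C: 1.8·C + 32 = 2.5·C.
(-0.7)·C = -32  ⇒  C = 45.71.

45.71°C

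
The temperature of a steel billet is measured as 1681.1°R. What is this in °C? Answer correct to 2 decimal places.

660.79°C

In Celsius: (1681.1 - 491.67) × 5/9 = 660.7944°C.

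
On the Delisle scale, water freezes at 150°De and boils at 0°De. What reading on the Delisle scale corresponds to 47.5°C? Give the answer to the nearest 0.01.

Linearly onto the Delisle scale: 150 + (47.5000 / 100) × (0 - 150) = 78.75°De.

78.75°De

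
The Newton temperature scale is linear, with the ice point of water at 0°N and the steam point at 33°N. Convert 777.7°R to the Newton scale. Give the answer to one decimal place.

52.4°N

First in Celsius: (777.7 - 491.67) × 5/9 = 158.9056°C.
Linearly onto the Newton scale: 0 + (158.9056 / 100) × (33 - 0) = 52.4°N.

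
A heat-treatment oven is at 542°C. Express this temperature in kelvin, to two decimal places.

In kelvin: 542.0000 + 273.15 = 815.15 K.

815.15 K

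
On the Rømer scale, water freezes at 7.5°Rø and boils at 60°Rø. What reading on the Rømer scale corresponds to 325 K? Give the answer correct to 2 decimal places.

First in Celsius: 325 - 273.15 = 51.8500°C.
Linearly onto the Rømer scale: 7.5 + (51.8500 / 100) × (60 - 7.5) = 34.72°Rø.

34.72°Rø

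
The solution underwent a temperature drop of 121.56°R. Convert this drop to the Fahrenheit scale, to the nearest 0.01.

Rankine and Fahrenheit degrees are the same size, so the interval is unchanged: 121.56.

121.56°F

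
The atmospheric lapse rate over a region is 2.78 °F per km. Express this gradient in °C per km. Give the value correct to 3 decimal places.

1.544 °C/km

Since only a temperature interval is involved, the additive offset between the scales drops out.
A change of 1°F is a change of 5/9°C, so 2.78 × 5/9 = 1.544.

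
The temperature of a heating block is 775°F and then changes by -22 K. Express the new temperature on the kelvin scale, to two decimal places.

663.93 K

Initial temperature in Celsius: (775 - 32) × 5/9 = 412.7778°C.
The 22 K change is an interval; Kelvin and Celsius degrees are the same size, so ΔC = -22°C.
Final Celsius temperature: 412.7778 - 22.0000 = 390.7778°C.
In kelvin: 390.7778 + 273.15 = 663.93 K.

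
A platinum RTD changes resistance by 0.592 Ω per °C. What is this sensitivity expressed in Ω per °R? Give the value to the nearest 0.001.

Since only a temperature interval is involved, the additive offset between the scales drops out.
A change of 1°R is a change of 5/9°C, so per °R the value is 0.592 × 5/9 = 0.329.

0.329 Ω per °R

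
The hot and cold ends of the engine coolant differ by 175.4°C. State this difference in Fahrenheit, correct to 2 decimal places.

315.72°F

For a temperature interval the offset drops out; only the factor 1.8 applies.
175.4 × 1.8 = 315.72.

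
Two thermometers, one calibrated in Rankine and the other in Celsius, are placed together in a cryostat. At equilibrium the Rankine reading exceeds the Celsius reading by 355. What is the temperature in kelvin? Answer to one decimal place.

Let x be the Rankine reading; then the Celsius reading is 5/9·x - 273.15.
(5/9·x - 273.15) - x = -355  ⇒  (-4/9)·x = -81.85  ⇒  x = 184.1625°R.
In Celsius: (184.1625 - 491.67) × 5/9 = -170.8375°C.
In kelvin: -170.8375 + 273.15 = 102.3 K.

102.3 K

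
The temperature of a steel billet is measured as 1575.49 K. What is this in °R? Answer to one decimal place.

2835.9°R

In Celsius: 1575.49 - 273.15 = 1302.3400°C.
In Rankine: 1302.3400 × 1.8 + 491.67 = 2835.9°R.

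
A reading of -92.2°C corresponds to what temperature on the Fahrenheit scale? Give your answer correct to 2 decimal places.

In Fahrenheit: -92.2000 × 1.8 + 32 = -133.96°F.

-133.96°F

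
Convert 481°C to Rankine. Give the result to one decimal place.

1357.5°R

In Rankine: 481.0000 × 1.8 + 491.67 = 1357.5°R.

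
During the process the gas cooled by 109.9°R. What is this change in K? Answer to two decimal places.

An interval of 1°R corresponds to 5/9 K.
109.9 × 5/9 = 61.06.

61.06 K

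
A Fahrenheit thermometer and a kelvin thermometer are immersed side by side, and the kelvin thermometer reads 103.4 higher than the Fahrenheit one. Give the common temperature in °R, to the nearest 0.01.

801.61°R

Let x be the Fahrenheit reading; then the kelvin reading is 5/9·x + 255.372.
(5/9·x + 255.372) - x = 103.4  ⇒  (-4/9)·x = -151.972  ⇒  x = 341.9375°F.
In Celsius: (341.9375 - 32) × 5/9 = 172.1875°C.
In Rankine: 172.1875 × 1.8 + 491.67 = 801.61°R.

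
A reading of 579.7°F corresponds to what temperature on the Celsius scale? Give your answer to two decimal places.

In Celsius: (579.7 - 32) × 5/9 = 304.2778°C.

304.28°C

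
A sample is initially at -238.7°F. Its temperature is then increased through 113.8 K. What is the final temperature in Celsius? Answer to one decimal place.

-36.6°C

Initial temperature in Celsius: (-238.7 - 32) × 5/9 = -150.3889°C.
The 113.8 K change is an interval; Kelvin and Celsius degrees are the same size, so ΔC = +113.8°C.
Final Celsius temperature: -150.3889 + 113.8000 = -36.5889°C.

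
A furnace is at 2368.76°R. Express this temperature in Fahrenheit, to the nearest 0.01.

1909.09°F

In Celsius: (2368.76 - 491.67) × 5/9 = 1042.8278°C.
In Fahrenheit: 1042.8278 × 1.8 + 32 = 1909.09°F.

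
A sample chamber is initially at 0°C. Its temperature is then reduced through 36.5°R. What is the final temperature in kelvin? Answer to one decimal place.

The 36.5°R change is an interval, so only the factor 5/9 applies: -36.5 × 5/9 = -20.2778°C.
Final Celsius temperature: 0.0000 - 20.2778 = -20.2778°C.
In kelvin: -20.2778 + 273.15 = 252.9 K.

252.9 K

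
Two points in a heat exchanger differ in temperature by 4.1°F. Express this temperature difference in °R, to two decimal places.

Fahrenheit and Rankine degrees are the same size, so the interval is unchanged: 4.10.

4.10°R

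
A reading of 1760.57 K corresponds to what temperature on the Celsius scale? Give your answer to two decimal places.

1487.42°C

In Celsius: 1760.57 - 273.15 = 1487.4200°C.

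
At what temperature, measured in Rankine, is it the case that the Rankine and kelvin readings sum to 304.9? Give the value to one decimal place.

196.0°R

Let R be the Rankine reading. The kelvin reading is K = 5/9·R.
Require R + K = 304.9: (14/9)·R = 304.9.
R = (304.9) / (14/9) = 196.0.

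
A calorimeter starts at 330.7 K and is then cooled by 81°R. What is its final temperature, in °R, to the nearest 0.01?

Initial temperature in Celsius: 330.7 - 273.15 = 57.5500°C.
The 81°R change is an interval, so only the factor 5/9 applies: -81 × 5/9 = -45.0000°C.
Final Celsius temperature: 57.5500 - 45.0000 = 12.5500°C.
In Rankine: 12.5500 × 1.8 + 491.67 = 514.26°R.

514.26°R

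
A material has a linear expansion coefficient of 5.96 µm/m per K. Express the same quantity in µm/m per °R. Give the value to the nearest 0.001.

3.311 µm/m per °R

Since only a temperature interval is involved, the additive offset between the scales drops out.
A change of 1°R is a change of 5/9 K, so per °R the value is 5.96 × 5/9 = 3.311.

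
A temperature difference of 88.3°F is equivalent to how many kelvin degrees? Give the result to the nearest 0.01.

49.06 K

Only the scale ratio 5/9 matters for a change in temperature.
88.3 × 5/9 = 49.06.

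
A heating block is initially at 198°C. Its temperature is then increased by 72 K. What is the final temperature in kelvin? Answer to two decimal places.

543.15 K

The 72 K change is an interval; Kelvin and Celsius degrees are the same size, so ΔC = +72°C.
Final Celsius temperature: 198.0000 + 72.0000 = 270.0000°C.
In kelvin: 270.0000 + 273.15 = 543.15 K.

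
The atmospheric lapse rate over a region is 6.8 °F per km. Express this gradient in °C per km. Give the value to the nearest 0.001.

3.778 °C/km

Since only a temperature interval is involved, the additive offset between the scales drops out.
A change of 1°F is a change of 5/9°C, so 6.8 × 5/9 = 3.778.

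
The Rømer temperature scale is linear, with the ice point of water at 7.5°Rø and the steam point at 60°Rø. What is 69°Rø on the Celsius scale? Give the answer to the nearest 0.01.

117.14°C

Linear interpolation between the fixed points: C = (69 - 7.5) × 100 / (60 - 7.5) = 117.1429°C.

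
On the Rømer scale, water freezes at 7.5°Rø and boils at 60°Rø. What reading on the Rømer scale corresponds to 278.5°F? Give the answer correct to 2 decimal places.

79.40°Rø

First in Celsius: (278.5 - 32) × 5/9 = 136.9444°C.
Linearly onto the Rømer scale: 7.5 + (136.9444 / 100) × (60 - 7.5) = 79.40°Rø.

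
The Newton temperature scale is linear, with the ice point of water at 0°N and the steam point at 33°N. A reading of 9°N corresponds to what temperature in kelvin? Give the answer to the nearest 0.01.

300.42 K

Linear interpolation between the fixed points: C = (9 - 0) × 100 / (33 - 0) = 27.2727°C.
Then 27.2727 + 273.15 = 300.42 K.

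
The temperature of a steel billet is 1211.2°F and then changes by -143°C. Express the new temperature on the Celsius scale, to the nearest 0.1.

512.1°C

Initial temperature in Celsius: (1211.2 - 32) × 5/9 = 655.1111°C.
Final Celsius temperature: 655.1111 - 143.0000 = 512.1111°C.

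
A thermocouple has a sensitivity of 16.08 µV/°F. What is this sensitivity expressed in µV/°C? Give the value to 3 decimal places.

The quantity depends on a temperature interval, so only the ratio of degree sizes applies; the offset between the scales is irrelevant.
A change of 1°C is a change of 1.8°F, so per °C the value is 16.08 × 1.8 = 28.944.

28.944 µV/°C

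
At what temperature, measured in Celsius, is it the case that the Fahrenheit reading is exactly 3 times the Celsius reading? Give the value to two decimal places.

Let C be the Celsius reading. The Fahrenheit reading is F = 1.8·C + 32.
Require F = 3·C: 1.8·C + 32 = 3·C.
(-1.2)·C = -32  ⇒  C = 26.67.

26.67°C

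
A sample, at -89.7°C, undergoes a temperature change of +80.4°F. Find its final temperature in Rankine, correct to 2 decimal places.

The 80.4°F change is an interval, so only the factor 5/9 applies: +80.4 × 5/9 = +44.6667°C.
Final Celsius temperature: -89.7000 + 44.6667 = -45.0333°C.
In Rankine: -45.0333 × 1.8 + 491.67 = 410.61°R.

410.61°R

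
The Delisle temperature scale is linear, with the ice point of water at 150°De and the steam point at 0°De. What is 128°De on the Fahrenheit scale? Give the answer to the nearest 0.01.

58.40°F

Linear interpolation between the fixed points: C = (128 - 150) × 100 / (0 - 150) = 14.6667°C.
Then 14.6667 × 1.8 + 32 = 58.40°F.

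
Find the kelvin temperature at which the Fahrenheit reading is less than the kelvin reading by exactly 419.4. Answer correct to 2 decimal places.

Let K be the kelvin reading. The Fahrenheit reading is F = 1.8·K - 459.67.
Require F - K = -419.4: (0.8)·K - 459.67 = -419.4.
K = (-419.4 + 459.67) / (0.8) = 50.34.

50.34 K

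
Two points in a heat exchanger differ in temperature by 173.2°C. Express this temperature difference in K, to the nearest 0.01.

173.20 K

Celsius and kelvin degrees are the same size, so the interval is unchanged: 173.20.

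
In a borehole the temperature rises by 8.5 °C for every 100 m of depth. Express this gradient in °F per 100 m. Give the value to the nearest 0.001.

15.300 °F/100 m

The quantity depends on a temperature interval, so only the ratio of degree sizes applies; the offset between the scales is irrelevant.
A change of 1°C is a change of 1.8°F, so 8.5 × 1.8 = 15.300.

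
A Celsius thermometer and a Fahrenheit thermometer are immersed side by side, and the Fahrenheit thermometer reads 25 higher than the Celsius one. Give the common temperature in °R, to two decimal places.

Let x be the Celsius reading; then the Fahrenheit reading is 1.8·x + 32.
(1.8·x + 32) - x = 25  ⇒  (0.8)·x = -7  ⇒  x = -8.7500°C.
In Rankine: -8.7500 × 1.8 + 491.67 = 475.92°R.

475.92°R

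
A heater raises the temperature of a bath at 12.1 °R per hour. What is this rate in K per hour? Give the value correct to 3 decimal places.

The quantity depends on a temperature interval, so only the ratio of degree sizes applies; the offset between the scales is irrelevant.
A change of 1°R is a change of 5/9 K, so 12.1 × 5/9 = 6.722.

6.722 K/hour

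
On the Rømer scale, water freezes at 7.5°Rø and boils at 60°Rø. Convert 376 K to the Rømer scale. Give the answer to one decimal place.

First in Celsius: 376 - 273.15 = 102.8500°C.
Linearly onto the Rømer scale: 7.5 + (102.8500 / 100) × (60 - 7.5) = 61.5°Rø.

61.5°Rø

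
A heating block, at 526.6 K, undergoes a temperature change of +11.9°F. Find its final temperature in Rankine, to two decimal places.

959.78°R

Initial temperature in Celsius: 526.6 - 273.15 = 253.4500°C.
The 11.9°F change is an interval, so only the factor 5/9 applies: +11.9 × 5/9 = +6.6111°C.
Final Celsius temperature: 253.4500 + 6.6111 = 260.0611°C.
In Rankine: 260.0611 × 1.8 + 491.67 = 959.78°R.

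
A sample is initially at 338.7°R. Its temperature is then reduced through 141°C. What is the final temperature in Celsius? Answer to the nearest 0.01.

Initial temperature in Celsius: (338.7 - 491.67) × 5/9 = -84.9833°C.
Final Celsius temperature: -84.9833 - 141.0000 = -225.9833°C.

-225.98°C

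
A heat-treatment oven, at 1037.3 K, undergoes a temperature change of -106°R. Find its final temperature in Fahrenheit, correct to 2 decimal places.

Initial temperature in Celsius: 1037.3 - 273.15 = 764.1500°C.
The 106°R change is an interval, so only the factor 5/9 applies: -106 × 5/9 = -58.8889°C.
Final Celsius temperature: 764.1500 - 58.8889 = 705.2611°C.
In Fahrenheit: 705.2611 × 1.8 + 32 = 1301.47°F.

1301.47°F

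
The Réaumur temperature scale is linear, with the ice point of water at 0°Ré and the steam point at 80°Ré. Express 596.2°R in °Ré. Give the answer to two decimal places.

46.46°Ré

First in Celsius: (596.2 - 491.67) × 5/9 = 58.0722°C.
Linearly onto the Réaumur scale: 0 + (58.0722 / 100) × (80 - 0) = 46.46°Ré.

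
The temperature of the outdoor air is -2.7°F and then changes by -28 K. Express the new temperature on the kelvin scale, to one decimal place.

225.9 K

Initial temperature in Celsius: (-2.7 - 32) × 5/9 = -19.2778°C.
The 28 K change is an interval; Kelvin and Celsius degrees are the same size, so ΔC = -28°C.
Final Celsius temperature: -19.2778 - 28.0000 = -47.2778°C.
In kelvin: -47.2778 + 273.15 = 225.9 K.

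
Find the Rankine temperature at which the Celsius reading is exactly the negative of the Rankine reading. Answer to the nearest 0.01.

175.60°R

Let R be the Rankine reading. The Celsius reading is C = 5/9·R - 273.15.
Require C = -1·R: 5/9·R - 273.15 = -1·R.
(14/9)·R = 273.15  ⇒  R = 175.60.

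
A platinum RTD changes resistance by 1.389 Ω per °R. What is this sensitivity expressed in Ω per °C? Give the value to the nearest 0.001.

The quantity depends on a temperature interval, so only the ratio of degree sizes applies; the offset between the scales is irrelevant.
A change of 1°C is a change of 1.8°R, so per °C the value is 1.389 × 1.8 = 2.500.

2.500 Ω per °C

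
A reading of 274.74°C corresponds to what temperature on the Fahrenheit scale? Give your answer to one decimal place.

In Fahrenheit: 274.7400 × 1.8 + 32 = 526.5°F.

526.5°F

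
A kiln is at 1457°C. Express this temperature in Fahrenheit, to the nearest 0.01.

In Fahrenheit: 1457.0000 × 1.8 + 32 = 2654.60°F.

2654.60°F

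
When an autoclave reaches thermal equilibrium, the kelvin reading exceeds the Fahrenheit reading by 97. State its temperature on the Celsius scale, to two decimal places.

180.19°C

Let x be the Fahrenheit reading; then the kelvin reading is 5/9·x + 255.372.
(5/9·x + 255.372) - x = 97  ⇒  (-4/9)·x = -158.372  ⇒  x = 356.3375°F.
In Celsius: (356.3375 - 32) × 5/9 = 180.19°C.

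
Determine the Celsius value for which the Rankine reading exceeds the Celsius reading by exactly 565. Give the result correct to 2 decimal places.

Let C be the Celsius reading. The Rankine reading is R = 1.8·C + 491.67.
Require R - C = 565: (0.8)·C + 491.67 = 565.
C = (565 - 491.67) / (0.8) = 91.66.

91.66°C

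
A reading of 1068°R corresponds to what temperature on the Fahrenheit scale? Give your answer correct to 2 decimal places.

In Celsius: (1068 - 491.67) × 5/9 = 320.1833°C.
In Fahrenheit: 320.1833 × 1.8 + 32 = 608.33°F.

608.33°F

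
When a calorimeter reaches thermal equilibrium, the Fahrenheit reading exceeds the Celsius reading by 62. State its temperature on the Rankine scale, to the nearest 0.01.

Let x be the Fahrenheit reading; then the Celsius reading is 5/9·x - 17.7778.
(5/9·x - 17.7778) - x = -62  ⇒  (-4/9)·x = -44.2222  ⇒  x = 99.5000°F.
In Celsius: (99.5 - 32) × 5/9 = 37.5000°C.
In Rankine: 37.5000 × 1.8 + 491.67 = 559.17°R.

559.17°R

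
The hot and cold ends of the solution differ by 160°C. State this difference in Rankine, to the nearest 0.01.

288.00°R

An interval of 1°C corresponds to 1.8°R.
160 × 1.8 = 288.00.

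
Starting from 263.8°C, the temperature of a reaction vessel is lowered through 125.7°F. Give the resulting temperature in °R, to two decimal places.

The 125.7°F change is an interval, so only the factor 5/9 applies: -125.7 × 5/9 = -69.8333°C.
Final Celsius temperature: 263.8000 - 69.8333 = 193.9667°C.
In Rankine: 193.9667 × 1.8 + 491.67 = 840.81°R.

840.81°R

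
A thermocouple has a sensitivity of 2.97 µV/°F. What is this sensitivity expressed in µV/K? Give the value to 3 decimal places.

The quantity depends on a temperature interval, so only the ratio of degree sizes applies; the offset between the scales is irrelevant.
A change of 1 K is a change of 1.8°F, so per K the value is 2.97 × 1.8 = 5.346.

5.346 µV/K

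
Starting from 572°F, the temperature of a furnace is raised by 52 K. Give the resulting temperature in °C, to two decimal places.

Initial temperature in Celsius: (572 - 32) × 5/9 = 300.0000°C.
The 52 K change is an interval; Kelvin and Celsius degrees are the same size, so ΔC = +52°C.
Final Celsius temperature: 300.0000 + 52.0000 = 352.0000°C.

352.00°C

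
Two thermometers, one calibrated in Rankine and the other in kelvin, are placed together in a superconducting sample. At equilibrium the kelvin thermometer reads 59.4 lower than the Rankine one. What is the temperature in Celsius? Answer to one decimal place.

-198.9°C

Let x be the Rankine reading; then the kelvin reading is 5/9·x.
(5/9·x) - x = -59.4  ⇒  (-4/9)·x = -59.4  ⇒  x = 133.6500°R.
In Celsius: (133.65 - 491.67) × 5/9 = -198.9°C.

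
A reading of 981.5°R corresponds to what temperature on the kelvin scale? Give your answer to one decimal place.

In Celsius: (981.5 - 491.67) × 5/9 = 272.1278°C.
In kelvin: 272.1278 + 273.15 = 545.3 K.

545.3 K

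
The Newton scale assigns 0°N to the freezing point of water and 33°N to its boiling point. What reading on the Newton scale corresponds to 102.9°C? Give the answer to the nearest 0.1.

34.0°N

Linearly onto the Newton scale: 0 + (102.9000 / 100) × (33 - 0) = 34.0°N.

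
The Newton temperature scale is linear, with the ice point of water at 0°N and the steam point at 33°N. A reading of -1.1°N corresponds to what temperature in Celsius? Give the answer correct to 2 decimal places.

Linear interpolation between the fixed points: C = (-1.1 - 0) × 100 / (33 - 0) = -3.3333°C.

-3.33°C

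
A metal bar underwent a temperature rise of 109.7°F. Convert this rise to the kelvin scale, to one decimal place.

An interval of 1°F corresponds to 5/9 K.
109.7 × 5/9 = 60.9.

60.9 K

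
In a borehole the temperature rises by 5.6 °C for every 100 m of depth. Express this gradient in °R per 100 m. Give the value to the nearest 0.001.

10.080 °R/100 m

Since only a temperature interval is involved, the additive offset between the scales drops out.
A change of 1°C is a change of 1.8°R, so 5.6 × 1.8 = 10.080.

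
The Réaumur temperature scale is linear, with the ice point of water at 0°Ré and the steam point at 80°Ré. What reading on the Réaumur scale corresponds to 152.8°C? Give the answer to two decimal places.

Linearly onto the Réaumur scale: 0 + (152.8000 / 100) × (80 - 0) = 122.24°Ré.

122.24°Ré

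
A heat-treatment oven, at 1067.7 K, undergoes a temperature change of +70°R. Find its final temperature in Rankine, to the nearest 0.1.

Initial temperature in Celsius: 1067.7 - 273.15 = 794.5500°C.
The 70°R change is an interval, so only the factor 5/9 applies: +70 × 5/9 = +38.8889°C.
Final Celsius temperature: 794.5500 + 38.8889 = 833.4389°C.
In Rankine: 833.4389 × 1.8 + 491.67 = 1991.9°R.

1991.9°R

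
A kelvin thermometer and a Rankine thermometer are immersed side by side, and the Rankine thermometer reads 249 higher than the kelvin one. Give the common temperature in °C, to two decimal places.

Let x be the kelvin reading; then the Rankine reading is 1.8·x.
(1.8·x) - x = 249  ⇒  (0.8)·x = 249  ⇒  x = 311.2500 K.
In Celsius: 311.25 - 273.15 = 38.10°C.

38.10°C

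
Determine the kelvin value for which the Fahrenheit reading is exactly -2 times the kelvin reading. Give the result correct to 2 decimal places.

120.97 K

Let K be the kelvin reading. The Fahrenheit reading is F = 1.8·K - 459.67.
Require F = -2·K: 1.8·K - 459.67 = -2·K.
(3.8)·K = 459.67  ⇒  K = 120.97.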